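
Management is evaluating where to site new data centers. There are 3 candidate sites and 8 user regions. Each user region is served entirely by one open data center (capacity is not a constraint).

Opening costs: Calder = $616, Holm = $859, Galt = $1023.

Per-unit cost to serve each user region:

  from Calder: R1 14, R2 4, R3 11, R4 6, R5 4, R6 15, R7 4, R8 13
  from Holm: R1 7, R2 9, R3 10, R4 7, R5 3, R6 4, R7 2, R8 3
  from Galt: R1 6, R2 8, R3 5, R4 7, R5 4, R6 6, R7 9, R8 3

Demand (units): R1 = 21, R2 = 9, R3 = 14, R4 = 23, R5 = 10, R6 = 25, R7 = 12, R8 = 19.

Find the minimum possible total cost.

For any fixed open set, each user region goes to its cheapest open site; total = fixed + service.
{Holm}: R1→Holm 7·21=147, R2→Holm 9·9=81, R3→Holm 10·14=140, R4→Holm 7·23=161, R5→Holm 3·10=30, R6→Holm 4·25=100, R7→Holm 2·12=24, R8→Holm 3·19=57. Service 740; fixed 859; total 1599.
{Galt}: service 784 + fixed 1023 = 1807
{Calder}: service 1332 + fixed 616 = 1948
{Calder, Holm, Galt}: R1→Galt 6·21=126, R2→Calder 4·9=36, R3→Galt 5·14=70, R4→Calder 6·23=138, R5→Holm 3·10=30, R6→Holm 4·25=100, R7→Holm 2·12=24, R8→Holm 3·19=57. Service 581; fixed 2498; total 3079.
No other subset beats 1599.

Minimum total cost: 1599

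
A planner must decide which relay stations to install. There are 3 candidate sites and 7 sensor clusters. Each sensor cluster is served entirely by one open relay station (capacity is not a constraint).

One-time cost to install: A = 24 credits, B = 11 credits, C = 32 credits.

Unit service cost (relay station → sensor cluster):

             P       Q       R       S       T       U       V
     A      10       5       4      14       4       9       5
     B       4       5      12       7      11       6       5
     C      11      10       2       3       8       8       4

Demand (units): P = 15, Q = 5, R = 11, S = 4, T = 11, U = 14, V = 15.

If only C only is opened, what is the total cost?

Each sensor cluster is assigned to its cheapest site among the open ones.
{C}: P→C 11·15=165, Q→C 10·5=50, R→C 2·11=22, S→C 3·4=12, T→C 8·11=88, U→C 8·14=112, V→C 4·15=60. Service 509; fixed 32; total 541.

Total cost: 541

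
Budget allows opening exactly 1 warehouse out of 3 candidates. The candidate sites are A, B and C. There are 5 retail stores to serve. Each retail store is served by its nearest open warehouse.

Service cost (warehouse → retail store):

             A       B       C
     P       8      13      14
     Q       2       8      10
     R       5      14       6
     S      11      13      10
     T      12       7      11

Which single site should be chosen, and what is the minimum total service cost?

With exactly 1 open, each retail store uses its cheapest among the chosen.
{A}: P→A 8, Q→A 2, R→A 5, S→A 11, T→A 12. Service cost 38.
{C}: service cost 51
{B}: service cost 55
Among all 3 size-1 choices, {A} is lowest.

Choose A only; total service cost 38.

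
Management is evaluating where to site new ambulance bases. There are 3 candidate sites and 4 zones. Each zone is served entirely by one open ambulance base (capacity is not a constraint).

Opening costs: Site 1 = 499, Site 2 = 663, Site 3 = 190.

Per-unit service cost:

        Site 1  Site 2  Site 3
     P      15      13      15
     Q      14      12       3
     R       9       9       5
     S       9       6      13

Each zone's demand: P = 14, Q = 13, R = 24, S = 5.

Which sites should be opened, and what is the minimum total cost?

For any fixed open set, each zone goes to its cheapest open site; total = fixed + service.
{Site 3}: P→Site 3 15·14=210, Q→Site 3 3·13=39, R→Site 3 5·24=120, S→Site 3 13·5=65. Service 434; fixed 190; total 624.
{Site 1, Site 3}: P→Site 1 15·14=210, Q→Site 3 3·13=39, R→Site 3 5·24=120, S→Site 1 9·5=45. Service 414; fixed 689; total 1103.
{Site 1}: P→Site 1 15·14=210, Q→Site 1 14·13=182, R→Site 1 9·24=216, S→Site 1 9·5=45. Service 653; fixed 499; total 1152.
{Site 1, Site 2, Site 3}: service 371 + fixed 1352 = 1723
(All 7 nonempty subsets were checked; Site 3 only is lowest.)

Open Site 3 only; minimum total cost 624.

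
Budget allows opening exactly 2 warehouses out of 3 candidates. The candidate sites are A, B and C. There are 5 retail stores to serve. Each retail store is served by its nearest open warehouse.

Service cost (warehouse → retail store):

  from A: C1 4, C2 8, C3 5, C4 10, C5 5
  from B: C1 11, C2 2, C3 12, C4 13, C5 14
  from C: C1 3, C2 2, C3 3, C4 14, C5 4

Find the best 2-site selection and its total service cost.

Choose A and C; total service cost 22.

With exactly 2 open, each retail store uses its cheapest among the chosen.
{A, C}: C1→C 3, C2→C 2, C3→C 3, C4→A 10, C5→C 4. Service cost 22.
{B, C}: service cost 25
{A, B}: service cost 26
Among all 3 size-2 choices, {A, C} is lowest.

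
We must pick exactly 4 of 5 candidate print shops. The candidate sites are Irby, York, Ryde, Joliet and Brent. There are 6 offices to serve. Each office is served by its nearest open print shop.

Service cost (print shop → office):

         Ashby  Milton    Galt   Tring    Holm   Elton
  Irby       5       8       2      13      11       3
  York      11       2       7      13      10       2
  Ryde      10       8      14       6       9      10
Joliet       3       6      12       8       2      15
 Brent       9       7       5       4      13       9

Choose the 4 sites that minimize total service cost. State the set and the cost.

With exactly 4 open, each office uses its cheapest among the chosen.
{Irby, York, Joliet, Brent}: Ashby→Joliet 3, Milton→York 2, Galt→Irby 2, Tring→Brent 4, Holm→Joliet 2, Elton→York 2. Service cost 15.
{Irby, York, Ryde, Joliet}: service cost 17
{York, Ryde, Joliet, Brent}: service cost 18
Among all 5 size-4 choices, {Irby, York, Joliet, Brent} is lowest.

Choose Irby, York, Joliet and Brent; total service cost 15.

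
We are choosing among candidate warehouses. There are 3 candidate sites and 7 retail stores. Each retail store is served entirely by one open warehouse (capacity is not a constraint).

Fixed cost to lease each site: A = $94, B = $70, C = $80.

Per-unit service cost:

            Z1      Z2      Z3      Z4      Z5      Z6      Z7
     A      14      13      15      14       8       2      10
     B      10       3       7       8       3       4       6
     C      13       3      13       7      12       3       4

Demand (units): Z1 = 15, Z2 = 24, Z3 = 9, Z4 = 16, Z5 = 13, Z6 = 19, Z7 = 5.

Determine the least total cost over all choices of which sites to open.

For any fixed open set, each retail store goes to its cheapest open site; total = fixed + service.
{B}: Z1→B 10·15=150, Z2→B 3·24=72, Z3→B 7·9=63, Z4→B 8·16=128, Z5→B 3·13=39, Z6→B 4·19=76, Z7→B 6·5=30. Service 558; fixed 70; total 628.
{B, C}: Z1→B 10·15=150, Z2→B 3·24=72, Z3→B 7·9=63, Z4→C 7·16=112, Z5→B 3·13=39, Z6→C 3·19=57, Z7→C 4·5=20. Service 513; fixed 150; total 663.
{A, B}: Z1→B 10·15=150, Z2→B 3·24=72, Z3→B 7·9=63, Z4→B 8·16=128, Z5→B 3·13=39, Z6→A 2·19=38, Z7→B 6·5=30. Service 520; fixed 164; total 684.
{A, B, C}: Z1→B 10·15=150, Z2→B 3·24=72, Z3→B 7·9=63, Z4→C 7·16=112, Z5→B 3·13=39, Z6→A 2·19=38, Z7→C 4·5=20. Service 494; fixed 244; total 738.
(All 7 nonempty subsets were checked; B only is lowest.)

Minimum total cost: 628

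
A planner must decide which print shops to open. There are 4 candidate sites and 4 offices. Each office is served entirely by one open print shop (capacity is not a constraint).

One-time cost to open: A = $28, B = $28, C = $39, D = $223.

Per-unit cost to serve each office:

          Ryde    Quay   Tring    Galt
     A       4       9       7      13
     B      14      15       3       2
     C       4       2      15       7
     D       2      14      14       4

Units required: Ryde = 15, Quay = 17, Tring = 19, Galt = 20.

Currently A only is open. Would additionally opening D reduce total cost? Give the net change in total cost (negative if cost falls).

No — net change +13 (cost rises by 13).

Current service cost with {A}: 606.
Adding D: each office re-picks its cheapest; new service cost 396, saving 210.
Extra fixed cost: 223. Net change = 223 − 210 = 13.
(Totals: 634 → 647.)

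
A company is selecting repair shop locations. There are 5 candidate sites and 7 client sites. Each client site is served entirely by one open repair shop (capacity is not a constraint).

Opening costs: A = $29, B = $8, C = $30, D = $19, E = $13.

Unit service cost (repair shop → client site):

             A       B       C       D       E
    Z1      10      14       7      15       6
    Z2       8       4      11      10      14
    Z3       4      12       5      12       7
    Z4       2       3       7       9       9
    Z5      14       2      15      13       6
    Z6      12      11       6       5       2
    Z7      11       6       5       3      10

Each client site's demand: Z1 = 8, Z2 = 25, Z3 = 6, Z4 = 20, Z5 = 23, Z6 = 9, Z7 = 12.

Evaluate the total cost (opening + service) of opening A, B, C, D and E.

Total cost: 411

Each client site is assigned to its cheapest site among the open ones.
{A, B, C, D, E}: Z1→E 6·8=48, Z2→B 4·25=100, Z3→A 4·6=24, Z4→A 2·20=40, Z5→B 2·23=46, Z6→E 2·9=18, Z7→D 3·12=36. Service 312; fixed 99; total 411.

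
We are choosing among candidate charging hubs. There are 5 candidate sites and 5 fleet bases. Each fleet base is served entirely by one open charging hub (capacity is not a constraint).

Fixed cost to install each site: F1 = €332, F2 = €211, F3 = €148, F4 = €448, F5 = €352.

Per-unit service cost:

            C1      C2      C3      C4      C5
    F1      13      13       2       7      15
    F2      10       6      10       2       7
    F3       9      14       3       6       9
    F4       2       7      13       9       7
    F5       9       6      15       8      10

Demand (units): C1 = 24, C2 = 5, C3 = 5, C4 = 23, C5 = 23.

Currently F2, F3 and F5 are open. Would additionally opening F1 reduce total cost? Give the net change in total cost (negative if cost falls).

Current service cost with {F2, F3, F5}: 468.
Adding F1: each fleet base re-picks its cheapest; new service cost 463, saving 5.
Extra fixed cost: 332. Net change = 332 − 5 = 327.
(Totals: 1179 → 1506.)

No — net change +327 (cost rises by 327).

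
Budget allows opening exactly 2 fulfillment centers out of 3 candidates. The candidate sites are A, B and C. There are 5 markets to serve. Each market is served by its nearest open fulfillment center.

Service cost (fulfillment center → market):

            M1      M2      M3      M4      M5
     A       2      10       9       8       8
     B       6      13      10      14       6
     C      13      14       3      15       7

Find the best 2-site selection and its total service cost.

With exactly 2 open, each market uses its cheapest among the chosen.
{A, C}: M1→A 2, M2→A 10, M3→C 3, M4→A 8, M5→C 7. Service cost 30.
{A, B}: service cost 35
{B, C}: service cost 42
Among all 3 size-2 choices, {A, C} is lowest.

Choose A and C; total service cost 30.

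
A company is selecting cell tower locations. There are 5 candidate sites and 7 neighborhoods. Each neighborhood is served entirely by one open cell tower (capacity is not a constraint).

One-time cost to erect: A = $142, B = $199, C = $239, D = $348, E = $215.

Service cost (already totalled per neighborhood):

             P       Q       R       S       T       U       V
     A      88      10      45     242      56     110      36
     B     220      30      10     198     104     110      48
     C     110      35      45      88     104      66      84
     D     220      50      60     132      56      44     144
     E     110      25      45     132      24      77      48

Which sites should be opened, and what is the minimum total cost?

Open E only; minimum total cost 676.

For any fixed open set, each neighborhood goes to its cheapest open site; total = fixed + service.
{E}: P→E 110, Q→E 25, R→E 45, S→E 132, T→E 24, U→E 77, V→E 48. Service 461; fixed 215; total 676.
{A}: service 587 + fixed 142 = 729
{A, E}: service 412 + fixed 357 = 769
{A, B, C, D, E}: service 300 + fixed 1143 = 1443
No other subset beats 676.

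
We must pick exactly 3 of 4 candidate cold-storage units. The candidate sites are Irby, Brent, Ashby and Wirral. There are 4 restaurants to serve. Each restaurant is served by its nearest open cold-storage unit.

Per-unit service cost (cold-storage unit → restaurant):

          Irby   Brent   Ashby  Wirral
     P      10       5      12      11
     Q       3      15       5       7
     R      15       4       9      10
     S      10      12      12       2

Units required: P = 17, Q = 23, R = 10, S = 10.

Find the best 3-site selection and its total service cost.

With exactly 3 open, each restaurant uses its cheapest among the chosen.
{Irby, Brent, Wirral}: P→Brent 5·17=85, Q→Irby 3·23=69, R→Brent 4·10=40, S→Wirral 2·10=20. Service cost 214.
{Brent, Ashby, Wirral}: service cost 260
{Irby, Brent, Ashby}: service cost 294
Among all 4 size-3 choices, {Irby, Brent, Wirral} is lowest.

Choose Irby, Brent and Wirral; total service cost 214.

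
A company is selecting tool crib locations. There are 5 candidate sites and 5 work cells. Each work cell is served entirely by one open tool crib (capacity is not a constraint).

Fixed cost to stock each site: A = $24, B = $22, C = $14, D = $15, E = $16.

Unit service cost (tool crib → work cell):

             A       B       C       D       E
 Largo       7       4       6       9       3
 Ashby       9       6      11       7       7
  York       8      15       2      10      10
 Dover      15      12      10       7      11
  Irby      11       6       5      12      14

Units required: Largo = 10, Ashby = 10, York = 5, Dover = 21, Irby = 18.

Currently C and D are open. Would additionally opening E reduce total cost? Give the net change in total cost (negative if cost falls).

Yes — net change −14 (cost falls by 14).

Current service cost with {C, D}: 377.
Adding E: each work cell re-picks its cheapest; new service cost 347, saving 30.
Extra fixed cost: 16. Net change = 16 − 30 = -14.
(Totals: 406 → 392.)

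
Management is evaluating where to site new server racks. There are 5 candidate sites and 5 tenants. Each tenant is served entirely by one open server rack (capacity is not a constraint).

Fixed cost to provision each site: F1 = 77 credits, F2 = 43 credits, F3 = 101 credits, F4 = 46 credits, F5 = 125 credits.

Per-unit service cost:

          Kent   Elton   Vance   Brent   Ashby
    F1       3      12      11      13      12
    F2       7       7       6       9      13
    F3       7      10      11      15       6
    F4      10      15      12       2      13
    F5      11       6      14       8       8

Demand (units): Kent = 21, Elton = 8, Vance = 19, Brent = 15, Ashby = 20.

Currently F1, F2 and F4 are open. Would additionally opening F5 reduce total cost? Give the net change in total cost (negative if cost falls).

No — net change +37 (cost rises by 37).

Current service cost with {F1, F2, F4}: 503.
Adding F5: each tenant re-picks its cheapest; new service cost 415, saving 88.
Extra fixed cost: 125. Net change = 125 − 88 = 37.
(Totals: 669 → 706.)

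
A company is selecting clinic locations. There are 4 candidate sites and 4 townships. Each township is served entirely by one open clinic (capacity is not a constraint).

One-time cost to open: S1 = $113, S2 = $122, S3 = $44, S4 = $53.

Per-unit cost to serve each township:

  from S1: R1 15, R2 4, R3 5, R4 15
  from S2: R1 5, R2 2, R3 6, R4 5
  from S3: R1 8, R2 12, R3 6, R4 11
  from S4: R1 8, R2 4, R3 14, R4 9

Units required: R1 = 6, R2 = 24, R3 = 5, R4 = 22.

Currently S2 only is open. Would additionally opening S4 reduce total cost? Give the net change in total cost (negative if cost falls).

No — net change +53 (cost rises by 53).

Current service cost with {S2}: 218.
Adding S4: each township re-picks its cheapest; new service cost 218, saving 0.
Extra fixed cost: 53. Net change = 53 − 0 = 53.
(Totals: 340 → 393.)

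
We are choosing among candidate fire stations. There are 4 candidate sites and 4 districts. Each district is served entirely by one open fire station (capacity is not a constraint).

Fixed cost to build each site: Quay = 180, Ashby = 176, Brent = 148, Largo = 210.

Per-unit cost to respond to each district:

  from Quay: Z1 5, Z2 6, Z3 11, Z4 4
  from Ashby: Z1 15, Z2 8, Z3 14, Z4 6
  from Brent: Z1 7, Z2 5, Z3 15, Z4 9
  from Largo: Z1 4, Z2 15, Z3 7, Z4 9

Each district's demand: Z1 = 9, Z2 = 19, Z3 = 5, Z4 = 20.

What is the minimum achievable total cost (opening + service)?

Minimum total cost: 474

For any fixed open set, each district goes to its cheapest open site; total = fixed + service.
{Quay}: Z1→Quay 5·9=45, Z2→Quay 6·19=114, Z3→Quay 11·5=55, Z4→Quay 4·20=80. Service 294; fixed 180; total 474.
{Brent}: service 413 + fixed 148 = 561
{Quay, Brent}: service 275 + fixed 328 = 603
{Quay, Ashby, Brent, Largo}: service 246 + fixed 714 = 960
No other subset beats 474.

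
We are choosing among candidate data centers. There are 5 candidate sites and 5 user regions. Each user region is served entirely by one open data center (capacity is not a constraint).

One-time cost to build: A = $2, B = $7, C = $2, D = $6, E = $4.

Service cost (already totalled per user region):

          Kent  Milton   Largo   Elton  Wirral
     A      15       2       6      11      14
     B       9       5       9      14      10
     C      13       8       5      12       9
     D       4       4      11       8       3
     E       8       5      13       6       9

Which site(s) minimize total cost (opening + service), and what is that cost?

Open A and D; minimum total cost 31.

For any fixed open set, each user region goes to its cheapest open site; total = fixed + service.
{A, D}: Kent→D 4, Milton→A 2, Largo→A 6, Elton→D 8, Wirral→D 3. Service 23; fixed 8; total 31.
{A, C, D}: service 22 + fixed 10 = 32
{C, D}: service 24 + fixed 8 = 32
{A, B, C, D, E}: service 20 + fixed 21 = 41
No other subset beats 31.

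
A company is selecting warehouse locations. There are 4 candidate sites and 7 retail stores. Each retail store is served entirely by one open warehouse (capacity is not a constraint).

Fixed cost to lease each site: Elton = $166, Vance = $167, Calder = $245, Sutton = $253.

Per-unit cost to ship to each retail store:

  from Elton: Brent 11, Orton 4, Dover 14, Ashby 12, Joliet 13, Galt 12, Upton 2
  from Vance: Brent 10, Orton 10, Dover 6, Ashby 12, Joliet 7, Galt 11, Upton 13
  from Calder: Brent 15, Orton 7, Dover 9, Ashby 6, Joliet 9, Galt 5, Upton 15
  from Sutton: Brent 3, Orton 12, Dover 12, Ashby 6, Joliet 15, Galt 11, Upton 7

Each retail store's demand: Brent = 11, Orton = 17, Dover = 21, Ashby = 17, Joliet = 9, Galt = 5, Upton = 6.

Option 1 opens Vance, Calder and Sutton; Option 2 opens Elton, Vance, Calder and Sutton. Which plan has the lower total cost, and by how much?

Option 1: {Vance, Calder, Sutton}: Brent→Sutton 3·11=33, Orton→Calder 7·17=119, Dover→Vance 6·21=126, Ashby→Calder 6·17=102, Joliet→Vance 7·9=63, Galt→Calder 5·5=25, Upton→Sutton 7·6=42. Service 510; fixed 665; total 1175.
Option 2: {Elton, Vance, Calder, Sutton}: Brent→Sutton 3·11=33, Orton→Elton 4·17=68, Dover→Vance 6·21=126, Ashby→Calder 6·17=102, Joliet→Vance 7·9=63, Galt→Calder 5·5=25, Upton→Elton 2·6=12. Service 429; fixed 831; total 1260.
Difference: |1175 − 1260| = 85.

Option 1 is cheaper by 85.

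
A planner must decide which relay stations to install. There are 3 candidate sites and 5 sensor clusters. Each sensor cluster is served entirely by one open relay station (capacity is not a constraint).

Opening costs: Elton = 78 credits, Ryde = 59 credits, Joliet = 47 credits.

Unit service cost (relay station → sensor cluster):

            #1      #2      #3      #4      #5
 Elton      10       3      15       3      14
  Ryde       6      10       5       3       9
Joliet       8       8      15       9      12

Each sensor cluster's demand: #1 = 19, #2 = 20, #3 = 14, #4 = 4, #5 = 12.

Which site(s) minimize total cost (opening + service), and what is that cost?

For any fixed open set, each sensor cluster goes to its cheapest open site; total = fixed + service.
{Elton, Ryde}: #1→Ryde 6·19=114, #2→Elton 3·20=60, #3→Ryde 5·14=70, #4→Elton 3·4=12, #5→Ryde 9·12=108. Service 364; fixed 137; total 501.
{Elton, Ryde, Joliet}: service 364 + fixed 184 = 548
{Ryde}: service 504 + fixed 59 = 563
{Joliet}: service 702 + fixed 47 = 749
No other subset beats 501.

Open Elton and Ryde; minimum total cost 501.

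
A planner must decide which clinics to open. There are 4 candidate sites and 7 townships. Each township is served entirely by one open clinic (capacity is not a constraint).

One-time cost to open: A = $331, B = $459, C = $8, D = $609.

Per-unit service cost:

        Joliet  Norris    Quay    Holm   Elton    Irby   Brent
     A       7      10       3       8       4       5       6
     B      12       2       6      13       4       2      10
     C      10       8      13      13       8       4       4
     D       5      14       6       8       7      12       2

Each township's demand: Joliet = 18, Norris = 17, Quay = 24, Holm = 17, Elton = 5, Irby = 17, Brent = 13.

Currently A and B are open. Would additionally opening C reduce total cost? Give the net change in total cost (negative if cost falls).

Yes — net change −18 (cost falls by 18).

Current service cost with {A, B}: 500.
Adding C: each township re-picks its cheapest; new service cost 474, saving 26.
Extra fixed cost: 8. Net change = 8 − 26 = -18.
(Totals: 1290 → 1272.)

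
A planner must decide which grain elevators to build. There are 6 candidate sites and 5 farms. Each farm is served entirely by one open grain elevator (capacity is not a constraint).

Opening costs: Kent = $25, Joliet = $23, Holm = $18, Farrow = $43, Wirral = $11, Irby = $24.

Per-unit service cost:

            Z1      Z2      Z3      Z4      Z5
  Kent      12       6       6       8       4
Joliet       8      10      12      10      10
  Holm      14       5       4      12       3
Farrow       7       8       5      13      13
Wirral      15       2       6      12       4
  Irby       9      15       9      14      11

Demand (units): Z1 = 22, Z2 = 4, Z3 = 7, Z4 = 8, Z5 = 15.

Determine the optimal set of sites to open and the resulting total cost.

For any fixed open set, each farm goes to its cheapest open site; total = fixed + service.
{Joliet, Holm, Wirral}: Z1→Joliet 8·22=176, Z2→Wirral 2·4=8, Z3→Holm 4·7=28, Z4→Joliet 10·8=80, Z5→Holm 3·15=45. Service 337; fixed 52; total 389.
{Joliet, Holm}: Z1→Joliet 8·22=176, Z2→Holm 5·4=20, Z3→Holm 4·7=28, Z4→Joliet 10·8=80, Z5→Holm 3·15=45. Service 349; fixed 41; total 390.
{Kent, Holm, Farrow, Wirral}: service 299 + fixed 97 = 396
{Kent, Joliet, Holm, Farrow, Wirral, Irby}: service 299 + fixed 144 = 443
No other subset beats 389.

Open Joliet, Holm and Wirral; minimum total cost 389.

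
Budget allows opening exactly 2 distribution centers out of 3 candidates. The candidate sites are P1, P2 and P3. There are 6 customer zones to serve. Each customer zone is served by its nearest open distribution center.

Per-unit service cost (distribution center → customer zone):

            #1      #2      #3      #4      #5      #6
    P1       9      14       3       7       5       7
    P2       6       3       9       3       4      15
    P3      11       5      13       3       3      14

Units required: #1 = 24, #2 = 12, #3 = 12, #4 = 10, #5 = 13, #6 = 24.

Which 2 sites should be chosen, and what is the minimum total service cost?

Choose P1 and P2; total service cost 466.

With exactly 2 open, each customer zone uses its cheapest among the chosen.
{P1, P2}: #1→P2 6·24=144, #2→P2 3·12=36, #3→P1 3·12=36, #4→P2 3·10=30, #5→P2 4·13=52, #6→P1 7·24=168. Service cost 466.
{P1, P3}: service cost 549
{P2, P3}: service cost 693
Among all 3 size-2 choices, {P1, P2} is lowest.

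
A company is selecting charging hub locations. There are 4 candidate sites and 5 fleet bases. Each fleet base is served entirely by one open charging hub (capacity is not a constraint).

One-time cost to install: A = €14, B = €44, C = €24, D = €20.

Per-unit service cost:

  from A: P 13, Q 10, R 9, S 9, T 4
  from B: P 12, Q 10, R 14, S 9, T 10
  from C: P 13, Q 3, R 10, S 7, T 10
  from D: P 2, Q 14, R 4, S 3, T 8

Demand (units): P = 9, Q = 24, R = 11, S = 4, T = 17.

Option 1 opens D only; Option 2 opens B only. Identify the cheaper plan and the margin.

Option 1 is cheaper by 186.

Option 1: {D}: P→D 2·9=18, Q→D 14·24=336, R→D 4·11=44, S→D 3·4=12, T→D 8·17=136. Service 546; fixed 20; total 566.
Option 2: {B}: P→B 12·9=108, Q→B 10·24=240, R→B 14·11=154, S→B 9·4=36, T→B 10·17=170. Service 708; fixed 44; total 752.
Difference: |566 − 752| = 186.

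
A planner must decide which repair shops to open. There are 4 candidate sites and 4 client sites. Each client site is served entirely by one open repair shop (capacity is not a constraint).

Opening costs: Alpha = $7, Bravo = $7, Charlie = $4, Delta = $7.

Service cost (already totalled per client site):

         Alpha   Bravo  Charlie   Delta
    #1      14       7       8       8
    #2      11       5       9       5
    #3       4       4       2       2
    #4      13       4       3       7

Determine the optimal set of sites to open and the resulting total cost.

For any fixed open set, each client site goes to its cheapest open site; total = fixed + service.
{Charlie}: #1→Charlie 8, #2→Charlie 9, #3→Charlie 2, #4→Charlie 3. Service 22; fixed 4; total 26.
{Bravo}: service 20 + fixed 7 = 27
{Bravo, Charlie}: service 17 + fixed 11 = 28
{Alpha, Bravo, Charlie, Delta}: service 17 + fixed 25 = 42
(All 15 nonempty subsets were checked; Charlie only is lowest.)

Open Charlie only; minimum total cost 26.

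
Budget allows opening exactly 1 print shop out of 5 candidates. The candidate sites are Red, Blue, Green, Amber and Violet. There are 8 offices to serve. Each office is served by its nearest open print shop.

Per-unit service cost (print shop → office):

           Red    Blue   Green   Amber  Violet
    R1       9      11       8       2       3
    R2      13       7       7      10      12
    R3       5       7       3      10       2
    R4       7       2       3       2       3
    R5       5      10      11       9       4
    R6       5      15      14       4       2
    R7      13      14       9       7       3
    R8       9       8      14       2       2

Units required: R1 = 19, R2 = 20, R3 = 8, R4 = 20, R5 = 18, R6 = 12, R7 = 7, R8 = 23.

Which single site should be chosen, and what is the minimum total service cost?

Choose Violet only; total service cost 536.

With exactly 1 open, each office uses its cheapest among the chosen.
{Violet}: R1→Violet 3·19=57, R2→Violet 12·20=240, R3→Violet 2·8=16, R4→Violet 3·20=60, R5→Violet 4·18=72, R6→Violet 2·12=24, R7→Violet 3·7=21, R8→Violet 2·23=46. Service cost 536.
{Amber}: service cost 663
{Red}: service cost 1059
Among all 5 size-1 choices, {Violet} is lowest.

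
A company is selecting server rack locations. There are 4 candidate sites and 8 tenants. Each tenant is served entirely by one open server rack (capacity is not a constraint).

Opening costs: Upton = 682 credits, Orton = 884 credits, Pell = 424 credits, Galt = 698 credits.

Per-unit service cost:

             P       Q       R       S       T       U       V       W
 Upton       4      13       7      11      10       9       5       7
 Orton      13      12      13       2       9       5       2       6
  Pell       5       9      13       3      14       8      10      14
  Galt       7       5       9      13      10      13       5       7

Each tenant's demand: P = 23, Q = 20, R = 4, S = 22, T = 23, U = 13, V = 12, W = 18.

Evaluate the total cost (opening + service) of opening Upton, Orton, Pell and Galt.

Total cost: 3356

Each tenant is assigned to its cheapest site among the open ones.
{Upton, Orton, Pell, Galt}: P→Upton 4·23=92, Q→Galt 5·20=100, R→Upton 7·4=28, S→Orton 2·22=44, T→Orton 9·23=207, U→Orton 5·13=65, V→Orton 2·12=24, W→Orton 6·18=108. Service 668; fixed 2688; total 3356.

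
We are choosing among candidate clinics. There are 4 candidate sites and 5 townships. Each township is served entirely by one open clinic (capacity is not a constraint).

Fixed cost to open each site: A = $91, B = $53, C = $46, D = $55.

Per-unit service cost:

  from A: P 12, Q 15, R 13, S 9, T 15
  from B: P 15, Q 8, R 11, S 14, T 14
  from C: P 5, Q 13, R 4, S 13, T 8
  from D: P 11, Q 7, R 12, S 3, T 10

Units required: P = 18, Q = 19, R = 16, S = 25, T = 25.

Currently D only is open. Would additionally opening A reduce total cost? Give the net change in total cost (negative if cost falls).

Current service cost with {D}: 848.
Adding A: each township re-picks its cheapest; new service cost 848, saving 0.
Extra fixed cost: 91. Net change = 91 − 0 = 91.
(Totals: 903 → 994.)

No — net change +91 (cost rises by 91).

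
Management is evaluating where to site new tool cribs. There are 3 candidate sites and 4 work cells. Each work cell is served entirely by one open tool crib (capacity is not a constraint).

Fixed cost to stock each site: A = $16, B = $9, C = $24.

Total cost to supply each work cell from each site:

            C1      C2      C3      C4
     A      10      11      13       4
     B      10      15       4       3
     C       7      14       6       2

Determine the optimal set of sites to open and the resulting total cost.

Open B only; minimum total cost 41.

For any fixed open set, each work cell goes to its cheapest open site; total = fixed + service.
{B}: C1→B 10, C2→B 15, C3→B 4, C4→B 3. Service 32; fixed 9; total 41.
{A, B}: service 28 + fixed 25 = 53
{C}: C1→C 7, C2→C 14, C3→C 6, C4→C 2. Service 29; fixed 24; total 53.
{A, B, C}: service 24 + fixed 49 = 73
No other subset beats 41.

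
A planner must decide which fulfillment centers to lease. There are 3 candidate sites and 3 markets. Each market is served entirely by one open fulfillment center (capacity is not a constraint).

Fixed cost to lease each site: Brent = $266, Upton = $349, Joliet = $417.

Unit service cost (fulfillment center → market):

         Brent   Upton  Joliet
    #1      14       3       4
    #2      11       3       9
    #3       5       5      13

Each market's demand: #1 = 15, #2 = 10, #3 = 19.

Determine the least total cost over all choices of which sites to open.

Minimum total cost: 519

For any fixed open set, each market goes to its cheapest open site; total = fixed + service.
{Upton}: #1→Upton 3·15=45, #2→Upton 3·10=30, #3→Upton 5·19=95. Service 170; fixed 349; total 519.
{Brent}: #1→Brent 14·15=210, #2→Brent 11·10=110, #3→Brent 5·19=95. Service 415; fixed 266; total 681.
{Brent, Upton}: service 170 + fixed 615 = 785
{Brent, Upton, Joliet}: #1→Upton 3·15=45, #2→Upton 3·10=30, #3→Brent 5·19=95. Service 170; fixed 1032; total 1202.
No other subset beats 519.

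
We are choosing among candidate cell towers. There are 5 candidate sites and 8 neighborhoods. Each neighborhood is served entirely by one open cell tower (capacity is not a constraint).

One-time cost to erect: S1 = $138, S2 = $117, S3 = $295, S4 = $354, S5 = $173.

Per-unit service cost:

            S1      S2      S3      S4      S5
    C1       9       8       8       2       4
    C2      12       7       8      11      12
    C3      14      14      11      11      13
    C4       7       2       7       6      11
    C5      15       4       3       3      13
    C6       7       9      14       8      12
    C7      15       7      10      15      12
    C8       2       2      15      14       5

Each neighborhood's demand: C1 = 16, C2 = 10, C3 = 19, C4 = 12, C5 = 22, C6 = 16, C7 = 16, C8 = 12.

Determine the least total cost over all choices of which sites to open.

Minimum total cost: 973

For any fixed open set, each neighborhood goes to its cheapest open site; total = fixed + service.
{S2}: C1→S2 8·16=128, C2→S2 7·10=70, C3→S2 14·19=266, C4→S2 2·12=24, C5→S2 4·22=88, C6→S2 9·16=144, C7→S2 7·16=112, C8→S2 2·12=24. Service 856; fixed 117; total 973.
{S2, S5}: service 773 + fixed 290 = 1063
{S1, S2}: C1→S2 8·16=128, C2→S2 7·10=70, C3→S1 14·19=266, C4→S2 2·12=24, C5→S2 4·22=88, C6→S1 7·16=112, C7→S2 7·16=112, C8→S1 2·12=24. Service 824; fixed 255; total 1079.
{S1, S2, S3, S4, S5}: C1→S4 2·16=32, C2→S2 7·10=70, C3→S3 11·19=209, C4→S2 2·12=24, C5→S3 3·22=66, C6→S1 7·16=112, C7→S2 7·16=112, C8→S1 2·12=24. Service 649; fixed 1077; total 1726.
No other subset beats 973.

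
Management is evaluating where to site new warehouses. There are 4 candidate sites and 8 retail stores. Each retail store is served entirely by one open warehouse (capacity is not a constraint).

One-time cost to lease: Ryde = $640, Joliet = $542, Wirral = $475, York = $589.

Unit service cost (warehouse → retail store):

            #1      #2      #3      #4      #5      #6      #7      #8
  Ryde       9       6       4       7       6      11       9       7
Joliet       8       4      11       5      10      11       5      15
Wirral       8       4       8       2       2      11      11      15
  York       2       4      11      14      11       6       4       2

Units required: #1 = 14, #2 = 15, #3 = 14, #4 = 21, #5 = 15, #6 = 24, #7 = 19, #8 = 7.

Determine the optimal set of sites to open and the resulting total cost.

For any fixed open set, each retail store goes to its cheapest open site; total = fixed + service.
{Wirral}: #1→Wirral 8·14=112, #2→Wirral 4·15=60, #3→Wirral 8·14=112, #4→Wirral 2·21=42, #5→Wirral 2·15=30, #6→Wirral 11·24=264, #7→Wirral 11·19=209, #8→Wirral 15·7=105. Service 934; fixed 475; total 1409.
{York}: service 935 + fixed 589 = 1524
{Wirral, York}: #1→York 2·14=28, #2→Wirral 4·15=60, #3→Wirral 8·14=112, #4→Wirral 2·21=42, #5→Wirral 2·15=30, #6→York 6·24=144, #7→York 4·19=76, #8→York 2·7=14. Service 506; fixed 1064; total 1570.
{Ryde, Joliet, Wirral, York}: service 450 + fixed 2246 = 2696
No other subset beats 1409.

Open Wirral only; minimum total cost 1409.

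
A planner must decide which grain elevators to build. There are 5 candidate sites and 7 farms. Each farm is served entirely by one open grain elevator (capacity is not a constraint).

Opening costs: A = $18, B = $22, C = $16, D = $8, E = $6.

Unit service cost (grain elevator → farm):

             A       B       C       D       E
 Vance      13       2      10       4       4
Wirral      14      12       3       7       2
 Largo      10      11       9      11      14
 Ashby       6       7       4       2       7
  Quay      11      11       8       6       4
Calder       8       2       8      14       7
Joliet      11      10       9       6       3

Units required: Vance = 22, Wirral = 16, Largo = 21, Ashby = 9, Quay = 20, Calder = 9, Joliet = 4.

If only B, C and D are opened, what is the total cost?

Each farm is assigned to its cheapest site among the open ones.
{B, C, D}: Vance→B 2·22=44, Wirral→C 3·16=48, Largo→C 9·21=189, Ashby→D 2·9=18, Quay→D 6·20=120, Calder→B 2·9=18, Joliet→D 6·4=24. Service 461; fixed 46; total 507.

Total cost: 507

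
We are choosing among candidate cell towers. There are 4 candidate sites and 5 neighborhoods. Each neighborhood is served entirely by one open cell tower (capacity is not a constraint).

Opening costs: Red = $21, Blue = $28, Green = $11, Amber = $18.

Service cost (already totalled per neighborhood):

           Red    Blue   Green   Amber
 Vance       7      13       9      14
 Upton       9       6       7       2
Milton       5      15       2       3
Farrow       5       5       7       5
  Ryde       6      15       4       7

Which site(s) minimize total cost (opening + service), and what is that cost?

For any fixed open set, each neighborhood goes to its cheapest open site; total = fixed + service.
{Green}: Vance→Green 9, Upton→Green 7, Milton→Green 2, Farrow→Green 7, Ryde→Green 4. Service 29; fixed 11; total 40.
{Amber}: Vance→Amber 14, Upton→Amber 2, Milton→Amber 3, Farrow→Amber 5, Ryde→Amber 7. Service 31; fixed 18; total 49.
{Green, Amber}: Vance→Green 9, Upton→Amber 2, Milton→Green 2, Farrow→Amber 5, Ryde→Green 4. Service 22; fixed 29; total 51.
{Red, Blue, Green, Amber}: Vance→Red 7, Upton→Amber 2, Milton→Green 2, Farrow→Red 5, Ryde→Green 4. Service 20; fixed 78; total 98.
(All 15 nonempty subsets were checked; Green only is lowest.)

Open Green only; minimum total cost 40.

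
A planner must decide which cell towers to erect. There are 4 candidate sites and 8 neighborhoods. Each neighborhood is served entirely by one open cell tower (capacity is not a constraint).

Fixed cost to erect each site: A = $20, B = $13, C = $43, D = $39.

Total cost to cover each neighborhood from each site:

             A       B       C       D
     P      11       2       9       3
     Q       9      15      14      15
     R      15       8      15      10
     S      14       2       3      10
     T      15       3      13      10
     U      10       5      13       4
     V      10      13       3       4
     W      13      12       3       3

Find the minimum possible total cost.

For any fixed open set, each neighborhood goes to its cheapest open site; total = fixed + service.
{B}: P→B 2, Q→B 15, R→B 8, S→B 2, T→B 3, U→B 5, V→B 13, W→B 12. Service 60; fixed 13; total 73.
{A, B}: P→B 2, Q→A 9, R→B 8, S→B 2, T→B 3, U→B 5, V→A 10, W→B 12. Service 51; fixed 33; total 84.
{B, D}: service 41 + fixed 52 = 93
{A, B, C, D}: service 34 + fixed 115 = 149
(All 15 nonempty subsets were checked; B only is lowest.)

Minimum total cost: 73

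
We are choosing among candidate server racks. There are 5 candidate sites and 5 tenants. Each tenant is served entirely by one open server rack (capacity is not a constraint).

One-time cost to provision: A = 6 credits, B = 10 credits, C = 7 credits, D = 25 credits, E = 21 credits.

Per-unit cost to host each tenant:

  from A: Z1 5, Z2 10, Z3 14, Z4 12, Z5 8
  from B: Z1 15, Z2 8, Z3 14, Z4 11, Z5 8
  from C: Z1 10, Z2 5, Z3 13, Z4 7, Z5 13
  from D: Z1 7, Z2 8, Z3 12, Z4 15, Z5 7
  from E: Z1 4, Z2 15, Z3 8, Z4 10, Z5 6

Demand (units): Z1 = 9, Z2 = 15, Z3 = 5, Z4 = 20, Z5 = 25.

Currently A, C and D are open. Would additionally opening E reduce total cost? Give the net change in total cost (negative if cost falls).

Current service cost with {A, C, D}: 495.
Adding E: each tenant re-picks its cheapest; new service cost 441, saving 54.
Extra fixed cost: 21. Net change = 21 − 54 = -33.
(Totals: 533 → 500.)

Yes — net change −33 (cost falls by 33).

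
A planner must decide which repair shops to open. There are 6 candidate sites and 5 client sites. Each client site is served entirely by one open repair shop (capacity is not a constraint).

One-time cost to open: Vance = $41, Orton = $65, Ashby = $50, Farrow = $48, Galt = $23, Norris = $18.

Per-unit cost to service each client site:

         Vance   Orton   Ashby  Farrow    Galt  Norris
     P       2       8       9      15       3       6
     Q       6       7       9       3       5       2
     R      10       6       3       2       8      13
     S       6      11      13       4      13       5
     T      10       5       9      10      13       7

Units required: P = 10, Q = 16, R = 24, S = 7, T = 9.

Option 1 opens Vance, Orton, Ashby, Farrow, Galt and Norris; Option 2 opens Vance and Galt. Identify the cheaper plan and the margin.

Option 1: {Vance, Orton, Ashby, Farrow, Galt, Norris}: P→Vance 2·10=20, Q→Norris 2·16=32, R→Farrow 2·24=48, S→Farrow 4·7=28, T→Orton 5·9=45. Service 173; fixed 245; total 418.
Option 2: {Vance, Galt}: P→Vance 2·10=20, Q→Galt 5·16=80, R→Galt 8·24=192, S→Vance 6·7=42, T→Vance 10·9=90. Service 424; fixed 64; total 488.
Difference: |418 − 488| = 70.

Option 1 is cheaper by 70.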